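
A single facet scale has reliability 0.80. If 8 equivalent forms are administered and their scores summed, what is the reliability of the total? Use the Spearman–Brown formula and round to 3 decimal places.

ρ_k = kρ / (1 + (k−1)ρ) = 8·0.80 / (1 + 7·0.80) = 6.400 / 6.600 = 0.970.

0.970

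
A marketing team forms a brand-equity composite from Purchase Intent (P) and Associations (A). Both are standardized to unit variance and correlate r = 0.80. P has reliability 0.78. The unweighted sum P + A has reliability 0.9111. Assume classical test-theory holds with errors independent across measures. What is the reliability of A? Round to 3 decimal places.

Var(P+A) = 2 + 2·0.80 = 3.600.
True-score variance = ρ_P + ρ_A + 2·0.80, so 0.9111 = (0.78 + ρ_A + 1.60) / 3.600.
ρ_A = 0.9111·3.600 − 0.78 − 1.60 = 0.900.

0.900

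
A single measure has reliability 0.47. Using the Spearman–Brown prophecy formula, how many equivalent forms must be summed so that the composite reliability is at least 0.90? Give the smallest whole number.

k ≥ ρ*(1−ρ₁)/(ρ₁(1−ρ*)) = 0.90·0.53 / (0.47·0.10) = 10.149.
Smallest integer k = 11.

11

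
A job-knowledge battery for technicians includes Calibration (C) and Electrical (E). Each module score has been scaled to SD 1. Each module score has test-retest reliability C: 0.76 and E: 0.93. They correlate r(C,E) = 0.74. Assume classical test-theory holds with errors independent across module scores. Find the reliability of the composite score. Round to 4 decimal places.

0.9109

Var(C+E) = 2 + 2·[0.74] = 2 + 1.48 = 3.48.
Under uncorrelated errors the observed covariances equal the true-score covariances, so only the own-variance terms attenuate.
True-score variance = [0.76 + 0.93] + 1.48 = 1.69 + 1.48 = 3.17.
Reliability = 3.17 / 3.48 = 0.9109.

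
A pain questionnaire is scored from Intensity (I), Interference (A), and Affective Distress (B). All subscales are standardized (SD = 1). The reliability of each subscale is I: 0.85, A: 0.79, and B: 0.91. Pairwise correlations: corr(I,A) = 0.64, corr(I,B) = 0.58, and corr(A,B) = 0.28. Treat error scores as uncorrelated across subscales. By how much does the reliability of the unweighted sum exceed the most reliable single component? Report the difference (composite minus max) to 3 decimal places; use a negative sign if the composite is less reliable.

0.015

Var(sum) = 3 + 3 = 6; true-score variance = 2.55 + 3 = 5.55; composite reliability = 0.9250.
Max component reliability = 0.9100.
Difference = 0.9250 − 0.9100 = 0.015.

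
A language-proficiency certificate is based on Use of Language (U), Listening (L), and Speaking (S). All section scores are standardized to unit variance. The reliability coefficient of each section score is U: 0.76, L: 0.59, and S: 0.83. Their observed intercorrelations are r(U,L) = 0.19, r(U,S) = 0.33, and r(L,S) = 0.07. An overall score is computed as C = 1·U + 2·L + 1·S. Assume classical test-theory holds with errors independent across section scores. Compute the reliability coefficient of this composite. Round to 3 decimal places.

0.734

Var(C) = 1 + 2² + 1 + 2·[2·0.19 + 0.33 + 2·0.07] = 6 + 1.7 = 7.7.
With uncorrelated errors the cross-covariances are all true-score covariance, so they carry over unchanged; only the diagonal terms shrink to ρᵢσᵢ².
True-score variance = [0.76 + 2²·0.59 + 0.83] + 1.7 = 3.95 + 1.7 = 5.65.
Reliability = 5.65 / 7.7 = 0.734.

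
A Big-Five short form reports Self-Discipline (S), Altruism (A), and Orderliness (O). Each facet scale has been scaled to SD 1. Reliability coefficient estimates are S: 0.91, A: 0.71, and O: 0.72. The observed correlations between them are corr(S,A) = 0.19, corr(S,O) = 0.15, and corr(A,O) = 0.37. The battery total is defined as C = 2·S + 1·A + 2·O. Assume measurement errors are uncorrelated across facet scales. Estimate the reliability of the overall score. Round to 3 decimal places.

Var(C) = 2² + 1 + 2² + 2·[2·0.19 + 4·0.15 + 2·0.37] = 9 + 3.44 = 12.44.
Under uncorrelated errors the observed covariances equal the true-score covariances, so only the own-variance terms attenuate.
True-score variance = [2²·0.91 + 0.71 + 2²·0.72] + 3.44 = 7.23 + 3.44 = 10.67.
Reliability = 10.67 / 12.44 = 0.858.

0.858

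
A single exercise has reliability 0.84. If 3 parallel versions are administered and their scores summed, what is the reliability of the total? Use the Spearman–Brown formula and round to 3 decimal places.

ρ_k = kρ / (1 + (k−1)ρ) = 3·0.84 / (1 + 2·0.84) = 2.520 / 2.680 = 0.940.

0.940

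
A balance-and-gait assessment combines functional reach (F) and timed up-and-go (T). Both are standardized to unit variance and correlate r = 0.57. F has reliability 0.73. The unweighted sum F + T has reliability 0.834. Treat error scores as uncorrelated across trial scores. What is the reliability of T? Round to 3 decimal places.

0.749

Var(F+T) = 2 + 2·0.57 = 3.140.
True-score variance = ρ_F + ρ_T + 2·0.57, so 0.834 = (0.73 + ρ_T + 1.14) / 3.140.
ρ_T = 0.834·3.140 − 0.73 − 1.14 = 0.749.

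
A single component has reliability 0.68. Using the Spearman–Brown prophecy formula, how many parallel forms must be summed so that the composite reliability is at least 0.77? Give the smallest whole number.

2

k ≥ ρ*(1−ρ₁)/(ρ₁(1−ρ*)) = 0.77·0.32 / (0.68·0.23) = 1.575.
Smallest integer k = 2.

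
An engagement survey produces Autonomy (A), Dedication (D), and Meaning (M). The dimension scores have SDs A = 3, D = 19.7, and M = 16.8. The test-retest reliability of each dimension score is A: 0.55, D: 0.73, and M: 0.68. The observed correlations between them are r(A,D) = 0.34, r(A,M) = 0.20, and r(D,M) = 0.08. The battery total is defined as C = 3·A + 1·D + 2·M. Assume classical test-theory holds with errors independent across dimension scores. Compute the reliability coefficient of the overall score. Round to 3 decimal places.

Var(C) = 3²·3² + 19.7² + 2²·16.8² + 2·[3·3·19.7·0.34 + 6·3·16.8·0.20 + 2·19.7·16.8·0.08] = 1598.05 + 347.431 = 1945.48.
With uncorrelated errors the cross-covariances are all true-score covariance, so they carry over unchanged; only the diagonal terms shrink to ρᵢσᵢ².
True-score variance = [3²·3²·0.55 + 19.7²·0.73 + 2²·16.8²·0.68] + 347.431 = 1095.55 + 347.431 = 1442.98.
Reliability = 1442.98 / 1945.48 = 0.742.

0.742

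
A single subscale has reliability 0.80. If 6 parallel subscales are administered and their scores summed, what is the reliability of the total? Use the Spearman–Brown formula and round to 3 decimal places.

0.960

ρ_k = kρ / (1 + (k−1)ρ) = 6·0.80 / (1 + 5·0.80) = 4.800 / 5.000 = 0.960.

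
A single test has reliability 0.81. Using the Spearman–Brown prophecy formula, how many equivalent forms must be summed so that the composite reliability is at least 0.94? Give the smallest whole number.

k ≥ ρ*(1−ρ₁)/(ρ₁(1−ρ*)) = 0.94·0.19 / (0.81·0.06) = 3.675.
Smallest integer k = 4.

4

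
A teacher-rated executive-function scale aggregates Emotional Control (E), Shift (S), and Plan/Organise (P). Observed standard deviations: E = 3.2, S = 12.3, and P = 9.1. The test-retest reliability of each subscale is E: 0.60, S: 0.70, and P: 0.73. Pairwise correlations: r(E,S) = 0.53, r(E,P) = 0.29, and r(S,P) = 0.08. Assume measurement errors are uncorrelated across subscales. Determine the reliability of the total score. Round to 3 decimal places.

0.776

Var(E+S+P) = 3.2² + 12.3² + 9.1² + 2·[3.2·12.3·0.53 + 3.2·9.1·0.29 + 12.3·9.1·0.08] = 244.34 + 76.52 = 320.86.
Under uncorrelated errors the observed covariances equal the true-score covariances, so only the own-variance terms attenuate.
True-score variance = [3.2²·0.60 + 12.3²·0.70 + 9.1²·0.73] + 76.52 = 172.498 + 76.52 = 249.018.
Reliability = 249.018 / 320.86 = 0.776.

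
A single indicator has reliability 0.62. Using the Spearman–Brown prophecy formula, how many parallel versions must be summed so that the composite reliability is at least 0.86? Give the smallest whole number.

k ≥ ρ*(1−ρ₁)/(ρ₁(1−ρ*)) = 0.86·0.38 / (0.62·0.14) = 3.765.
Smallest integer k = 4.

4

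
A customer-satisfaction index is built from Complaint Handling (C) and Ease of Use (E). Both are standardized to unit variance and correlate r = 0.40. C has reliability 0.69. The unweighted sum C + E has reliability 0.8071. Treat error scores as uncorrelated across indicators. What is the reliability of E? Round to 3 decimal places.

0.770

Var(C+E) = 2 + 2·0.40 = 2.800.
True-score variance = ρ_C + ρ_E + 2·0.40, so 0.8071 = (0.69 + ρ_E + 0.80) / 2.800.
ρ_E = 0.8071·2.800 − 0.69 − 0.80 = 0.770.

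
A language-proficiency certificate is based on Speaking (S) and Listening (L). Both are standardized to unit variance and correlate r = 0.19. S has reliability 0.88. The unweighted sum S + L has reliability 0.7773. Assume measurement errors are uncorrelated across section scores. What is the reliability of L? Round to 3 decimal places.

0.590

Var(S+L) = 2 + 2·0.19 = 2.380.
True-score variance = ρ_S + ρ_L + 2·0.19, so 0.7773 = (0.88 + ρ_L + 0.38) / 2.380.
ρ_L = 0.7773·2.380 − 0.88 − 0.38 = 0.590.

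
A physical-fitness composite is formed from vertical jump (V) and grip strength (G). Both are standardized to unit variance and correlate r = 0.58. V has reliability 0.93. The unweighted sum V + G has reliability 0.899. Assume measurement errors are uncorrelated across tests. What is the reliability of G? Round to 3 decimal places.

0.751

Var(V+G) = 2 + 2·0.58 = 3.160.
True-score variance = ρ_V + ρ_G + 2·0.58, so 0.899 = (0.93 + ρ_G + 1.16) / 3.160.
ρ_G = 0.899·3.160 − 0.93 − 1.16 = 0.751.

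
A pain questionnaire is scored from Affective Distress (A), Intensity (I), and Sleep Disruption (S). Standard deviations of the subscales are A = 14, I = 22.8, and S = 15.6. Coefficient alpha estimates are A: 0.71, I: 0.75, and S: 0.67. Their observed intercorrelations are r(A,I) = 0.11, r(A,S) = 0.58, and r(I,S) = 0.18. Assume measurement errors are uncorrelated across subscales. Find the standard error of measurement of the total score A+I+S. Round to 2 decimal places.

16.34

Var(total) = 959.2 + 451.613 = 1410.81.
True-score variance = 692.091 + 451.613 = 1143.7, so reliability = 0.8107.
Error variance = 1410.81 − 1143.7 = 267.109; SEM = √267.109 = 16.34.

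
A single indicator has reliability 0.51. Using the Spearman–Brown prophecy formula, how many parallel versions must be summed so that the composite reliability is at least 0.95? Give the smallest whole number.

19

k ≥ ρ*(1−ρ₁)/(ρ₁(1−ρ*)) = 0.95·0.49 / (0.51·0.05) = 18.255.
Smallest integer k = 19.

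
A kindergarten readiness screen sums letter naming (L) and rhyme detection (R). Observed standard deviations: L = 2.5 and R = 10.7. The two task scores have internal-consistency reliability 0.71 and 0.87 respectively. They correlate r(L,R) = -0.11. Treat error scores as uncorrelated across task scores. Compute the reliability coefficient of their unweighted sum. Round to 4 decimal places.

0.8546

Var(L+R) = 2.5² + 10.7² + 2·[2.5·10.7·(-0.11)] = 120.74 − 5.885 = 114.855.
Because errors are independent across components, Cov(Tᵢ,Tⱼ) = Cov(Xᵢ,Xⱼ); the off-diagonal part of the true-score variance is the same as above.
True-score variance = [2.5²·0.71 + 10.7²·0.87] − 5.885 = 104.044 − 5.885 = 98.1588.
Reliability = 98.1588 / 114.855 = 0.8546.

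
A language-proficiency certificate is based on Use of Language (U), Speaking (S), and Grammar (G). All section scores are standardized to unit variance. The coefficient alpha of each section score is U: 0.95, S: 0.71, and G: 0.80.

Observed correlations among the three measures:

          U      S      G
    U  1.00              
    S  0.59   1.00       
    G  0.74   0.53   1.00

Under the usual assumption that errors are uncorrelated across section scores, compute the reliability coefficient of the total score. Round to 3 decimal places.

0.920

Var(U+S+G) = 3 + 2·[0.59 + 0.74 + 0.53] = 3 + 3.72 = 6.72.
Under uncorrelated errors the observed covariances equal the true-score covariances, so only the own-variance terms attenuate.
True-score variance = [0.95 + 0.71 + 0.80] + 3.72 = 2.46 + 3.72 = 6.18.
Reliability = 6.18 / 6.72 = 0.920.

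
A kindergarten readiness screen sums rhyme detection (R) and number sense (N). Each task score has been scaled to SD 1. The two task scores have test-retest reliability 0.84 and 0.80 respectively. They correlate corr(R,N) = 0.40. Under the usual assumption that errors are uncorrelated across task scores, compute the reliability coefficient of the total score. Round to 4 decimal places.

Var(R+N) = 2 + 2·[0.40] = 2 + 0.8 = 2.8.
Because errors are independent across components, Cov(Tᵢ,Tⱼ) = Cov(Xᵢ,Xⱼ); the off-diagonal part of the true-score variance is the same as above.
True-score variance = [0.84 + 0.80] + 0.8 = 1.64 + 0.8 = 2.44.
Reliability = 2.44 / 2.8 = 0.8714.

0.8714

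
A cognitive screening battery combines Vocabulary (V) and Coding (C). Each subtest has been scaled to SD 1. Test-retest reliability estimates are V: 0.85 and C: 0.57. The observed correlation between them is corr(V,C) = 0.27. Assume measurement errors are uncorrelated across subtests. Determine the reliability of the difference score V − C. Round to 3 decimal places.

0.603

Var(V−C) = 1 + 1 − 2·0.27 = 2 − 0.54 = 1.46.
With uncorrelated errors the cross-covariances are all true-score covariance, so they carry over unchanged; only the diagonal terms shrink to ρᵢσᵢ².
True-score variance = [0.85 + 0.57] − 0.54 = 1.42 − 0.54 = 0.88.
Reliability = 0.88 / 1.46 = 0.603.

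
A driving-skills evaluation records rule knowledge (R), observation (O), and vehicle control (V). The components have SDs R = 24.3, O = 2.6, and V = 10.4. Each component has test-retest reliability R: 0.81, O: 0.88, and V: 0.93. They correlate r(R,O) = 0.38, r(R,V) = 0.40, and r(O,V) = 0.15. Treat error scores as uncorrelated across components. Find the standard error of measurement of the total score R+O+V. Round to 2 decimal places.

Var(total) = 705.41 + 258.305 = 963.715.
True-score variance = 584.835 + 258.305 = 843.139, so reliability = 0.8749.
Error variance = 963.715 − 843.139 = 120.575; SEM = √120.575 = 10.98.

10.98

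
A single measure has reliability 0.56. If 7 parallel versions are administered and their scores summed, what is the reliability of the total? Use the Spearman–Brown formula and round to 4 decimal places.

ρ_k = kρ / (1 + (k−1)ρ) = 7·0.56 / (1 + 6·0.56) = 3.920 / 4.360 = 0.8991.

0.8991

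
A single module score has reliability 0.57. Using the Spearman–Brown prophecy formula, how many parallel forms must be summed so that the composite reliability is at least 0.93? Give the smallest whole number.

k ≥ ρ*(1−ρ₁)/(ρ₁(1−ρ*)) = 0.93·0.43 / (0.57·0.07) = 10.023.
Smallest integer k = 11.

11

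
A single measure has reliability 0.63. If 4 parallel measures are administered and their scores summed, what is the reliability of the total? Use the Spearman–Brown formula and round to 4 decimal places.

0.8720

ρ_k = kρ / (1 + (k−1)ρ) = 4·0.63 / (1 + 3·0.63) = 2.520 / 2.890 = 0.8720.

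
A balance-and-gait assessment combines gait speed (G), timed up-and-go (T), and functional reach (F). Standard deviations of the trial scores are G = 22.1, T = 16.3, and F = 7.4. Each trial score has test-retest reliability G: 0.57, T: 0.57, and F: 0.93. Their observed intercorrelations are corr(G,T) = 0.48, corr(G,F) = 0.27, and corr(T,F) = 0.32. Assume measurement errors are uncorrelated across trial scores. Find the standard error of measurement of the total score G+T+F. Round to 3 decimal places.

18.113

Var(total) = 808.86 + 511.329 = 1320.19.
True-score variance = 480.764 + 511.329 = 992.093, so reliability = 0.7515.
Error variance = 1320.19 − 992.093 = 328.096; SEM = √328.096 = 18.113.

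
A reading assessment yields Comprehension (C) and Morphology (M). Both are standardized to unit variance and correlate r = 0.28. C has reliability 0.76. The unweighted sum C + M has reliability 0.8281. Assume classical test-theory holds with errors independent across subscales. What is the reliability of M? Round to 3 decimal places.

0.800

Var(C+M) = 2 + 2·0.28 = 2.560.
True-score variance = ρ_C + ρ_M + 2·0.28, so 0.8281 = (0.76 + ρ_M + 0.56) / 2.560.
ρ_M = 0.8281·2.560 − 0.76 − 0.56 = 0.800.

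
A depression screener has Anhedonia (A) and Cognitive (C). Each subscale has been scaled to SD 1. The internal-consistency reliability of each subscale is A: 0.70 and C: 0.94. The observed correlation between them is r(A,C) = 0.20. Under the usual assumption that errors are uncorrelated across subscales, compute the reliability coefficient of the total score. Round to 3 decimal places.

Var(A+C) = 2 + 2·[0.20] = 2 + 0.4 = 2.4.
Because errors are independent across components, Cov(Tᵢ,Tⱼ) = Cov(Xᵢ,Xⱼ); the off-diagonal part of the true-score variance is the same as above.
True-score variance = [0.70 + 0.94] + 0.4 = 1.64 + 0.4 = 2.04.
Reliability = 2.04 / 2.4 = 0.850.

0.850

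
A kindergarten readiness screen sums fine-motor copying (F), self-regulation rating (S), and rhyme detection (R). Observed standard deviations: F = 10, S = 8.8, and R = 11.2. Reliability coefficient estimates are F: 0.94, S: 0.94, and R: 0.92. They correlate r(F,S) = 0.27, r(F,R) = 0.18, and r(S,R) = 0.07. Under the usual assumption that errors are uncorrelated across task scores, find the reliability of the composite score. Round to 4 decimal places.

0.9489

Var(F+S+R) = 10² + 8.8² + 11.2² + 2·[10·8.8·0.27 + 10·11.2·0.18 + 8.8·11.2·0.07] = 302.88 + 101.638 = 404.518.
Because errors are independent across components, Cov(Tᵢ,Tⱼ) = Cov(Xᵢ,Xⱼ); the off-diagonal part of the true-score variance is the same as above.
True-score variance = [10²·0.94 + 8.8²·0.94 + 11.2²·0.92] + 101.638 = 282.198 + 101.638 = 383.837.
Reliability = 383.837 / 404.518 = 0.9489.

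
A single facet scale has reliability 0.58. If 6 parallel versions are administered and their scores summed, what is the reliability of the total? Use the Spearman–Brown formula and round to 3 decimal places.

ρ_k = kρ / (1 + (k−1)ρ) = 6·0.58 / (1 + 5·0.58) = 3.480 / 3.900 = 0.892.

0.892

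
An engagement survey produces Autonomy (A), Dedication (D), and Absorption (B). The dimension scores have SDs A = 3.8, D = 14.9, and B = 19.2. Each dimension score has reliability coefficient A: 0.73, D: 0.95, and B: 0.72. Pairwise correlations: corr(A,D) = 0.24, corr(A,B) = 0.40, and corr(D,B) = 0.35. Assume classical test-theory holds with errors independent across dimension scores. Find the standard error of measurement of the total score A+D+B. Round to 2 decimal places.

10.87

Var(total) = 605.09 + 285.802 = 890.892.
True-score variance = 486.871 + 285.802 = 772.673, so reliability = 0.8673.
Error variance = 890.892 − 772.673 = 118.218; SEM = √118.218 = 10.87.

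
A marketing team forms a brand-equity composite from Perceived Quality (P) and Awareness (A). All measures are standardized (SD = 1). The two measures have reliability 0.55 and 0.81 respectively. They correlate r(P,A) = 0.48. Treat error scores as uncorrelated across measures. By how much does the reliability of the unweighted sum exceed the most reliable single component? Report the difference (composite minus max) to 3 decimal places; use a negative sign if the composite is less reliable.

Var(sum) = 2 + 0.96 = 2.96; true-score variance = 1.36 + 0.96 = 2.32; composite reliability = 0.7838.
Max component reliability = 0.8100.
Difference = 0.7838 − 0.8100 = -0.026.

-0.026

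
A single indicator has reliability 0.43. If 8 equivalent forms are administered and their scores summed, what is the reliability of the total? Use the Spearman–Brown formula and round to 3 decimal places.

ρ_k = kρ / (1 + (k−1)ρ) = 8·0.43 / (1 + 7·0.43) = 3.440 / 4.010 = 0.858.

0.858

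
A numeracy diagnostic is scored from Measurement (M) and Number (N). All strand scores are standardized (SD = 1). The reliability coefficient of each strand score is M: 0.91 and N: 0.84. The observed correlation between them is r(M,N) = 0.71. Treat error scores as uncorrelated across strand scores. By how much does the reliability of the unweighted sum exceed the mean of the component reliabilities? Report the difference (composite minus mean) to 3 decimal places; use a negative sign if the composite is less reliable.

0.052

Var(sum) = 2 + 1.42 = 3.42; true-score variance = 1.75 + 1.42 = 3.17; composite reliability = 0.9269.
Mean component reliability = 0.8750.
Difference = 0.9269 − 0.8750 = 0.052.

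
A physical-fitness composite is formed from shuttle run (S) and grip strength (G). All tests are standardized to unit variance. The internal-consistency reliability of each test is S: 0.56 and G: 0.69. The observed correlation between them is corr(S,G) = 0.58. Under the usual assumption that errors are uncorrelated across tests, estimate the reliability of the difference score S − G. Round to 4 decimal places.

Var(S−G) = 1 + 1 − 2·0.58 = 2 − 1.16 = 0.84.
Because errors are independent across components, Cov(Tᵢ,Tⱼ) = Cov(Xᵢ,Xⱼ); the off-diagonal part of the true-score variance is the same as above.
True-score variance = [0.56 + 0.69] − 1.16 = 1.25 − 1.16 = 0.09.
Reliability = 0.09 / 0.84 = 0.1071.

0.1071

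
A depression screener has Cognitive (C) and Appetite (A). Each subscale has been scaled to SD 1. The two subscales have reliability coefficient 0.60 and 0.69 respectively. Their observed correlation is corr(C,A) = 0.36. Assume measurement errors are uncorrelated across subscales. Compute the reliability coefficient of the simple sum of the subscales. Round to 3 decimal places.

0.739

Var(C+A) = 2 + 2·[0.36] = 2 + 0.72 = 2.72.
Because errors are independent across components, Cov(Tᵢ,Tⱼ) = Cov(Xᵢ,Xⱼ); the off-diagonal part of the true-score variance is the same as above.
True-score variance = [0.60 + 0.69] + 0.72 = 1.29 + 0.72 = 2.01.
Reliability = 2.01 / 2.72 = 0.739.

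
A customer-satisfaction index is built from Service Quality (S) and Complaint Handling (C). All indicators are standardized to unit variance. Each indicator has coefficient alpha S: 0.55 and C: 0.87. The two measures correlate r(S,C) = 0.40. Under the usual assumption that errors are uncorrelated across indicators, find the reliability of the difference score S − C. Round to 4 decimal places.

Var(S−C) = 1 + 1 − 2·0.40 = 2 − 0.8 = 1.2.
With uncorrelated errors the cross-covariances are all true-score covariance, so they carry over unchanged; only the diagonal terms shrink to ρᵢσᵢ².
True-score variance = [0.55 + 0.87] − 0.8 = 1.42 − 0.8 = 0.62.
Reliability = 0.62 / 1.2 = 0.5167.

0.5167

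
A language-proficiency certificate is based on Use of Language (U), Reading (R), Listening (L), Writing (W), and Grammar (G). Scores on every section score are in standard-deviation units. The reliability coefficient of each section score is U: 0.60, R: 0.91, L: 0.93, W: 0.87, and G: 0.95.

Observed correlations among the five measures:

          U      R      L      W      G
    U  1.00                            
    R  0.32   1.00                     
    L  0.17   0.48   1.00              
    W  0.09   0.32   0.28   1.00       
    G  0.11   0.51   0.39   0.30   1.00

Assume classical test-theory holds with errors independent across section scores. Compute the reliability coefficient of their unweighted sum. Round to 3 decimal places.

0.932

Var(U+R+L+W+G) = 5 + 2·[0.32 + 0.17 + 0.09 + 0.11 + 0.48 + 0.32 + 0.51 + 0.28 + 0.39 + 0.30] = 5 + 5.94 = 10.94.
With uncorrelated errors the cross-covariances are all true-score covariance, so they carry over unchanged; only the diagonal terms shrink to ρᵢσᵢ².
True-score variance = [0.60 + 0.91 + 0.93 + 0.87 + 0.95] + 5.94 = 4.26 + 5.94 = 10.2.
Reliability = 10.2 / 10.94 = 0.932.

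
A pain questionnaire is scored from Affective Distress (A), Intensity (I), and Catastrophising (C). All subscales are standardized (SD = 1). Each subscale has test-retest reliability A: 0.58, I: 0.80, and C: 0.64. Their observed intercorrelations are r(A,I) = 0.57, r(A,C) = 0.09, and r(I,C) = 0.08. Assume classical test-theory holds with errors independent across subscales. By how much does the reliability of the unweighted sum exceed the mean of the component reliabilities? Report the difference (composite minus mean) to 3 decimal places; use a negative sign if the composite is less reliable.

Var(sum) = 3 + 1.48 = 4.48; true-score variance = 2.02 + 1.48 = 3.5; composite reliability = 0.7813.
Mean component reliability = 0.6733.
Difference = 0.7813 − 0.6733 = 0.108.

0.108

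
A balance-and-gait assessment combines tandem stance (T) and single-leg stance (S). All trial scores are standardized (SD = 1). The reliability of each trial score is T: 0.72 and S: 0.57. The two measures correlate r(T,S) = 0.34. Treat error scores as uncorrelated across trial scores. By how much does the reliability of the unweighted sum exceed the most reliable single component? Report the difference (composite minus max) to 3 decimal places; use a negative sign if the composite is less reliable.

Var(sum) = 2 + 0.68 = 2.68; true-score variance = 1.29 + 0.68 = 1.97; composite reliability = 0.7351.
Max component reliability = 0.7200.
Difference = 0.7351 − 0.7200 = 0.015.

0.015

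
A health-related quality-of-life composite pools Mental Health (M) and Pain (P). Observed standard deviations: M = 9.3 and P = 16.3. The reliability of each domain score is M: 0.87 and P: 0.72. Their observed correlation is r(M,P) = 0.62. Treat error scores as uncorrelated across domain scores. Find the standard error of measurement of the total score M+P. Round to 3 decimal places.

9.254

Var(total) = 352.18 + 187.972 = 540.152.
True-score variance = 266.543 + 187.972 = 454.515, so reliability = 0.8415.
Error variance = 540.152 − 454.515 = 85.6369; SEM = √85.6369 = 9.254.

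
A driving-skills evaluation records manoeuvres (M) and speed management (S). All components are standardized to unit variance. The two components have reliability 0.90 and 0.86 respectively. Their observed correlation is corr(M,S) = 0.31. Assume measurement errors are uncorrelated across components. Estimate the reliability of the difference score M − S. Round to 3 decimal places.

0.826

Var(M−S) = 1 + 1 − 2·0.31 = 2 − 0.62 = 1.38.
Under uncorrelated errors the observed covariances equal the true-score covariances, so only the own-variance terms attenuate.
True-score variance = [0.90 + 0.86] − 0.62 = 1.76 − 0.62 = 1.14.
Reliability = 1.14 / 1.38 = 0.826.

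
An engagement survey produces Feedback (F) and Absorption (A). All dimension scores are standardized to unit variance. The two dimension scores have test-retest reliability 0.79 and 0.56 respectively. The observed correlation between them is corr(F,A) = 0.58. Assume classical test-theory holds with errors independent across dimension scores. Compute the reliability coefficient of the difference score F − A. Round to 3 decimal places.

Var(F−A) = 1 + 1 − 2·0.58 = 2 − 1.16 = 0.84.
Under uncorrelated errors the observed covariances equal the true-score covariances, so only the own-variance terms attenuate.
True-score variance = [0.79 + 0.56] − 1.16 = 1.35 − 1.16 = 0.19.
Reliability = 0.19 / 0.84 = 0.226.

0.226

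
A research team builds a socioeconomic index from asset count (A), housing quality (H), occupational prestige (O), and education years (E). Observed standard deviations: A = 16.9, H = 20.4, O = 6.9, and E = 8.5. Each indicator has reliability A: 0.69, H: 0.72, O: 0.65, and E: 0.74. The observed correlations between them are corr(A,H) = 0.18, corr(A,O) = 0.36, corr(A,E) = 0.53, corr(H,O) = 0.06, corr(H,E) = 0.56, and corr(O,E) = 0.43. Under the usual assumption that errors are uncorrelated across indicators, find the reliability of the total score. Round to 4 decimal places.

Var(A+H+O+E) = 16.9² + 20.4² + 6.9² + 8.5² + 2·[16.9·20.4·0.18 + 16.9·6.9·0.36 + 16.9·8.5·0.53 + 20.4·6.9·0.06 + 20.4·8.5·0.56 + 6.9·8.5·0.43] = 821.63 + 621.88 = 1443.51.
Under uncorrelated errors the observed covariances equal the true-score covariances, so only the own-variance terms attenuate.
True-score variance = [16.9²·0.69 + 20.4²·0.72 + 6.9²·0.65 + 8.5²·0.74] + 621.88 = 581.118 + 621.88 = 1203.
Reliability = 1203 / 1443.51 = 0.8334.

0.8334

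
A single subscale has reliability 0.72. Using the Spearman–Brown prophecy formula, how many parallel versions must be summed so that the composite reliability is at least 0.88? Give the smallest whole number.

3

k ≥ ρ*(1−ρ₁)/(ρ₁(1−ρ*)) = 0.88·0.28 / (0.72·0.12) = 2.852.
Smallest integer k = 3.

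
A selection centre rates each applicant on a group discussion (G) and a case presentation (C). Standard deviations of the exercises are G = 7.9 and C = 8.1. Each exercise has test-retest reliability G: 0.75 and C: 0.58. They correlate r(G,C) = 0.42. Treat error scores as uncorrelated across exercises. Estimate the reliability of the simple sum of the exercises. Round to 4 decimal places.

Var(G+C) = 7.9² + 8.1² + 2·[7.9·8.1·0.42] = 128.02 + 53.7516 = 181.772.
Because errors are independent across components, Cov(Tᵢ,Tⱼ) = Cov(Xᵢ,Xⱼ); the off-diagonal part of the true-score variance is the same as above.
True-score variance = [7.9²·0.75 + 8.1²·0.58] + 53.7516 = 84.8613 + 53.7516 = 138.613.
Reliability = 138.613 / 181.772 = 0.7626.

0.7626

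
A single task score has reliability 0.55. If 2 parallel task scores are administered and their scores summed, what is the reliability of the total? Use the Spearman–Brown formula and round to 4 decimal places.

0.7097

ρ_k = kρ / (1 + (k−1)ρ) = 2·0.55 / (1 + 1·0.55) = 1.100 / 1.550 = 0.7097.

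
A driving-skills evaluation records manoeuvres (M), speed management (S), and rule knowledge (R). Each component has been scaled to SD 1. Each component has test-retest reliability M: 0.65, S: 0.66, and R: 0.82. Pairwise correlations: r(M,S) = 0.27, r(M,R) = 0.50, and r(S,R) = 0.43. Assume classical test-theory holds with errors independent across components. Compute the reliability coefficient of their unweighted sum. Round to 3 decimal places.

0.839

Var(M+S+R) = 3 + 2·[0.27 + 0.50 + 0.43] = 3 + 2.4 = 5.4.
With uncorrelated errors the cross-covariances are all true-score covariance, so they carry over unchanged; only the diagonal terms shrink to ρᵢσᵢ².
True-score variance = [0.65 + 0.66 + 0.82] + 2.4 = 2.13 + 2.4 = 4.53.
Reliability = 4.53 / 5.4 = 0.839.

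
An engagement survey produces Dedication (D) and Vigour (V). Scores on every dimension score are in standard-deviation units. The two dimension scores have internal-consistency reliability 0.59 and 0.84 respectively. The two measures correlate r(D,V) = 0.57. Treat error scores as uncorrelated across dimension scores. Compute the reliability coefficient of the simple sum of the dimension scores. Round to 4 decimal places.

Var(D+V) = 2 + 2·[0.57] = 2 + 1.14 = 3.14.
Under uncorrelated errors the observed covariances equal the true-score covariances, so only the own-variance terms attenuate.
True-score variance = [0.59 + 0.84] + 1.14 = 1.43 + 1.14 = 2.57.
Reliability = 2.57 / 3.14 = 0.8185.

0.8185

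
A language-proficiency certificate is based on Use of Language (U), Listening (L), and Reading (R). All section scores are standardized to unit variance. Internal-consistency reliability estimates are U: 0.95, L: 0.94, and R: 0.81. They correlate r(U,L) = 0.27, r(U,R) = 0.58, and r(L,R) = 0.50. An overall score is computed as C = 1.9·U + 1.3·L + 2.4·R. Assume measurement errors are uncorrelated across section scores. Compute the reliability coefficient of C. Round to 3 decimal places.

Var(C) = 1.9² + 1.3² + 2.4² + 2·[2.47·0.27 + 4.56·0.58 + 3.12·0.50] = 11.06 + 9.7434 = 20.8034.
With uncorrelated errors the cross-covariances are all true-score covariance, so they carry over unchanged; only the diagonal terms shrink to ρᵢσᵢ².
True-score variance = [1.9²·0.95 + 1.3²·0.94 + 2.4²·0.81] + 9.7434 = 9.6837 + 9.7434 = 19.4271.
Reliability = 19.4271 / 20.8034 = 0.934.

0.934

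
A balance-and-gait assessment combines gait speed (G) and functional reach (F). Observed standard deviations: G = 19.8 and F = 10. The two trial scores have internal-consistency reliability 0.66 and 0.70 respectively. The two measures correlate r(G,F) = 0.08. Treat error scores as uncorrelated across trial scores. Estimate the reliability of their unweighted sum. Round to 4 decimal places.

Var(G+F) = 19.8² + 10² + 2·[19.8·10·0.08] = 492.04 + 31.68 = 523.72.
With uncorrelated errors the cross-covariances are all true-score covariance, so they carry over unchanged; only the diagonal terms shrink to ρᵢσᵢ².
True-score variance = [19.8²·0.66 + 10²·0.70] + 31.68 = 328.746 + 31.68 = 360.426.
Reliability = 360.426 / 523.72 = 0.6882.

0.6882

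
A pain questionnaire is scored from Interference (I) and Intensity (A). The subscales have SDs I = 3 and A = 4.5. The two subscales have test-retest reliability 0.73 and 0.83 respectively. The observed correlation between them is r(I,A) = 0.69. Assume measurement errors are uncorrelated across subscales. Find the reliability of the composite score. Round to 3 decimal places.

Var(I+A) = 3² + 4.5² + 2·[3·4.5·0.69] = 29.25 + 18.63 = 47.88.
With uncorrelated errors the cross-covariances are all true-score covariance, so they carry over unchanged; only the diagonal terms shrink to ρᵢσᵢ².
True-score variance = [3²·0.73 + 4.5²·0.83] + 18.63 = 23.3775 + 18.63 = 42.0075.
Reliability = 42.0075 / 47.88 = 0.877.

0.877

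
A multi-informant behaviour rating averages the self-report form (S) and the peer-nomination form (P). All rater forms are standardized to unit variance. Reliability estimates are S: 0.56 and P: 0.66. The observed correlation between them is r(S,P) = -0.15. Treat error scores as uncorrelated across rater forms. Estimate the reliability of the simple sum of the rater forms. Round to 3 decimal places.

0.541

Var(S+P) = 2 + 2·[(-0.15)] = 2 − 0.3 = 1.7.
Under uncorrelated errors the observed covariances equal the true-score covariances, so only the own-variance terms attenuate.
True-score variance = [0.56 + 0.66] − 0.3 = 1.22 − 0.3 = 0.92.
Reliability = 0.92 / 1.7 = 0.541.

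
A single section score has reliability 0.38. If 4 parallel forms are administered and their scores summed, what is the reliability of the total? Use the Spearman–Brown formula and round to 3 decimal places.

ρ_k = kρ / (1 + (k−1)ρ) = 4·0.38 / (1 + 3·0.38) = 1.520 / 2.140 = 0.710.

0.710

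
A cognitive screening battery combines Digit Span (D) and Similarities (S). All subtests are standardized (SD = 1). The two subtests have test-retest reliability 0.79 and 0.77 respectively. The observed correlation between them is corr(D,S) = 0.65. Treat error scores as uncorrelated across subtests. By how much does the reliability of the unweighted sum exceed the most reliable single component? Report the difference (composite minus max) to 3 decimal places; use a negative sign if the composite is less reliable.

Var(sum) = 2 + 1.3 = 3.3; true-score variance = 1.56 + 1.3 = 2.86; composite reliability = 0.8667.
Max component reliability = 0.7900.
Difference = 0.8667 − 0.7900 = 0.077.

0.077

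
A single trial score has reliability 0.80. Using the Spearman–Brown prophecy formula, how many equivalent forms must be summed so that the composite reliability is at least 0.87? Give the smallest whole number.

2

k ≥ ρ*(1−ρ₁)/(ρ₁(1−ρ*)) = 0.87·0.20 / (0.80·0.13) = 1.673.
Smallest integer k = 2.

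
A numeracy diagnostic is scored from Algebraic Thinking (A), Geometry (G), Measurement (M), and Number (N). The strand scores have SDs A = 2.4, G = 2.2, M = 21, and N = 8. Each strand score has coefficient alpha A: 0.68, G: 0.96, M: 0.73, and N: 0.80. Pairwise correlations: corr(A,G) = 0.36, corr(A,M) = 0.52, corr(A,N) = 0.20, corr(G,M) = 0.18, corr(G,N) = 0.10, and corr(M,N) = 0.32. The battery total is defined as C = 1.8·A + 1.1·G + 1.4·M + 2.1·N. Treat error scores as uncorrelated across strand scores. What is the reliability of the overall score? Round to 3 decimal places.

0.825

Var(C) = 1.8²·2.4² + 1.1²·2.2² + 1.4²·21² + 2.1²·8² + 2·[1.98·2.4·2.2·0.36 + 2.52·2.4·21·0.52 + 3.78·2.4·8·0.20 + 1.54·2.2·21·0.18 + 2.31·2.2·8·0.10 + 2.94·21·8·0.32] = 1171.12 + 518.499 = 1689.62.
Because errors are independent across components, Cov(Tᵢ,Tⱼ) = Cov(Xᵢ,Xⱼ); the off-diagonal part of the true-score variance is the same as above.
True-score variance = [1.8²·2.4²·0.68 + 1.1²·2.2²·0.96 + 1.4²·21²·0.73 + 2.1²·8²·0.80] + 518.499 = 875.087 + 518.499 = 1393.59.
Reliability = 1393.59 / 1689.62 = 0.825.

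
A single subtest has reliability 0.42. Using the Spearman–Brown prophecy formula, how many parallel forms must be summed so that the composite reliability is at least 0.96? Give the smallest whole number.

34

k ≥ ρ*(1−ρ₁)/(ρ₁(1−ρ*)) = 0.96·0.58 / (0.42·0.04) = 33.143.
Smallest integer k = 34.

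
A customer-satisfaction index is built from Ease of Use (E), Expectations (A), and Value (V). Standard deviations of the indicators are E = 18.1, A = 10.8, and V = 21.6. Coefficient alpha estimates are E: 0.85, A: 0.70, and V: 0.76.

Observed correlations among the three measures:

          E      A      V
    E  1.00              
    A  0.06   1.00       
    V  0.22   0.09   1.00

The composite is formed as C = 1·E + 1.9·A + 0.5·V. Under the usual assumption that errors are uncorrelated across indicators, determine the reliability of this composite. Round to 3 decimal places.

Var(C) = 18.1² + 1.9²·10.8² + 0.5²·21.6² + 2·[1.9·18.1·10.8·0.06 + 0.5·18.1·21.6·0.22 + 0.95·10.8·21.6·0.09] = 865.32 + 170.472 = 1035.79.
With uncorrelated errors the cross-covariances are all true-score covariance, so they carry over unchanged; only the diagonal terms shrink to ρᵢσᵢ².
True-score variance = [18.1²·0.85 + 1.9²·10.8²·0.70 + 0.5²·21.6²·0.76] + 170.472 = 661.864 + 170.472 = 832.336.
Reliability = 832.336 / 1035.79 = 0.804.

0.804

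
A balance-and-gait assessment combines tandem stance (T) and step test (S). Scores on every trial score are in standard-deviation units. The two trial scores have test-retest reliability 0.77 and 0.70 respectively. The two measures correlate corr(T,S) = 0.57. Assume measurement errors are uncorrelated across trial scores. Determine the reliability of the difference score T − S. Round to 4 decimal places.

0.3837

Var(T−S) = 1 + 1 − 2·0.57 = 2 − 1.14 = 0.86.
Under uncorrelated errors the observed covariances equal the true-score covariances, so only the own-variance terms attenuate.
True-score variance = [0.77 + 0.70] − 1.14 = 1.47 − 1.14 = 0.33.
Reliability = 0.33 / 0.86 = 0.3837.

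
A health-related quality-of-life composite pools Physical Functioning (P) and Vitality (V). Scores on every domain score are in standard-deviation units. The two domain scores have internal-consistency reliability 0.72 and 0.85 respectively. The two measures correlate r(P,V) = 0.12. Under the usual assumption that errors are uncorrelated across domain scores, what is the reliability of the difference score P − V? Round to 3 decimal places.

0.756

Var(P−V) = 1 + 1 − 2·0.12 = 2 − 0.24 = 1.76.
Because errors are independent across components, Cov(Tᵢ,Tⱼ) = Cov(Xᵢ,Xⱼ); the off-diagonal part of the true-score variance is the same as above.
True-score variance = [0.72 + 0.85] − 0.24 = 1.57 − 0.24 = 1.33.
Reliability = 1.33 / 1.76 = 0.756.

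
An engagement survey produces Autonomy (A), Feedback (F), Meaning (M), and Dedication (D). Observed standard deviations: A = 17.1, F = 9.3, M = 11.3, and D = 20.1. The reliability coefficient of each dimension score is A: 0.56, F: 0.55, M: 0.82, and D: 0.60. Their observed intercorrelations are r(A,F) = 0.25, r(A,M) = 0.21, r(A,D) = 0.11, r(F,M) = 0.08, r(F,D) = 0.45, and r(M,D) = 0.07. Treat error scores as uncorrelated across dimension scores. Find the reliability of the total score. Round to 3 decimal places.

0.742

Var(A+F+M+D) = 17.1² + 9.3² + 11.3² + 20.1² + 2·[17.1·9.3·0.25 + 17.1·11.3·0.21 + 17.1·20.1·0.11 + 9.3·11.3·0.08 + 9.3·20.1·0.45 + 11.3·20.1·0.07] = 910.6 + 453.137 = 1363.74.
Under uncorrelated errors the observed covariances equal the true-score covariances, so only the own-variance terms attenuate.
True-score variance = [17.1²·0.56 + 9.3²·0.55 + 11.3²·0.82 + 20.1²·0.60] + 453.137 = 558.431 + 453.137 = 1011.57.
Reliability = 1011.57 / 1363.74 = 0.742.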